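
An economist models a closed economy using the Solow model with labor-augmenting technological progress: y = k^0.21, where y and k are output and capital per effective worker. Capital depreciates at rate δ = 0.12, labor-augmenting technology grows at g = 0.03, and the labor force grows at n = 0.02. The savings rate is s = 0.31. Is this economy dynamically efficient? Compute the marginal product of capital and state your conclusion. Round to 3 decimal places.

Break-even investment rate: n + g + δ = 0.02 + 0.03 + 0.12 = 0.17.
Steady-state k*: s·k^0.21 = 0.17·k gives k* = (0.31/0.17)^(1/0.79) ≈ 2.1393.
MPK = 0.21·2.1393^(-0.79) ≈ 0.1152.
MPK < n+g+δ = 0.17, so the economy is dynamically inefficient (over-saving).

dynamically inefficient; MPK ≈ 0.115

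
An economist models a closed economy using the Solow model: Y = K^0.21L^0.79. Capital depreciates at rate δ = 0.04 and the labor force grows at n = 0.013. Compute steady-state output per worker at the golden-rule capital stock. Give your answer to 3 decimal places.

y_gold ≈ 1.442

Break-even investment rate: n + δ = 0.013 + 0.04 = 0.053.
Golden rule sets MPK = n+δ: 0.21·k^(0.21−1) = 0.053, so k_gold = (0.21/0.053)^(1/0.79) ≈ 5.7133.
Output: y_gold = k_gold^0.21 = 5.7133^0.21 ≈ 1.4419.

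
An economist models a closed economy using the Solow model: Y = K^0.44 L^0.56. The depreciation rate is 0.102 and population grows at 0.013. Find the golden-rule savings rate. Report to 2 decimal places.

s_gold = 0.44

Break-even investment rate: n + δ = 0.013 + 0.102 = 0.115.
At the golden rule MPK = n+δ, and in any Cobb-Douglas steady state s = (n+δ)·k/y = MPK·k/y = capital's share 0.44.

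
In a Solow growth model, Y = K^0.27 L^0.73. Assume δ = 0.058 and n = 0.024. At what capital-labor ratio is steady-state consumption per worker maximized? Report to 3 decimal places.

k_gold ≈ 5.116

The effective depreciation rate is n + δ = 0.024 + 0.058 = 0.082.
Maximizing c = f(k) − (n+δ)·k gives f'(k) = n+δ, i.e. 0.27·k^(0.27−1) = 0.082, so k_gold = (0.27/0.082)^(1/0.73) ≈ 5.1165.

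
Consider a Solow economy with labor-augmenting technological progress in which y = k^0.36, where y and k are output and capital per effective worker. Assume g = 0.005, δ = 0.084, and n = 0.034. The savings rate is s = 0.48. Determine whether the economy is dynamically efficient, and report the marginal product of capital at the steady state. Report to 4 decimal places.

Break-even investment rate: n + g + δ = 0.034 + 0.005 + 0.084 = 0.123.
Steady-state k*: s·k^0.36 = 0.123·k gives k* = (0.48/0.123)^(1/0.64) ≈ 8.3939.
MPK = 0.36·8.3939^(-0.64) ≈ 0.0922.
MPK < n+g+δ = 0.123, so the economy is dynamically inefficient (over-saving).

dynamically inefficient; MPK ≈ 0.0922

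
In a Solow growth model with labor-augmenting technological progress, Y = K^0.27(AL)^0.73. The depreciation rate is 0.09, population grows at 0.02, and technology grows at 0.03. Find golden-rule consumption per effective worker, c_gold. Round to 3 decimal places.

Break-even investment rate: n + g + δ = 0.02 + 0.03 + 0.09 = 0.14.
At the golden rule the marginal product of capital equals n+g+δ: 0.27·k^(0.27−1) = 0.14. Solving, k_gold = (0.27/0.14)^(1/0.73) ≈ 2.4589.
y_gold = 2.4589^0.27 ≈ 1.2750.
c_gold = y_gold − (n+g+δ)·k_gold = 1.2750 − 0.14·2.4589 ≈ 0.9307.

c_gold ≈ 0.931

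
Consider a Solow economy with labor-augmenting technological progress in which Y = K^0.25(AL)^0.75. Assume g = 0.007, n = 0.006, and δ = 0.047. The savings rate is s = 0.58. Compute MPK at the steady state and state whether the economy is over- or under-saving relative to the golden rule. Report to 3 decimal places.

The effective depreciation rate is n + g + δ = 0.006 + 0.007 + 0.047 = 0.06.
Steady-state k*: s·k^0.25 = 0.06·k gives k* = (0.58/0.06)^(1/0.75) ≈ 20.5922.
MPK = 0.25·20.5922^(-0.75) ≈ 0.0259.
MPK < n+g+δ = 0.06, so the economy is dynamically inefficient (over-saving).

over-saving; MPK ≈ 0.026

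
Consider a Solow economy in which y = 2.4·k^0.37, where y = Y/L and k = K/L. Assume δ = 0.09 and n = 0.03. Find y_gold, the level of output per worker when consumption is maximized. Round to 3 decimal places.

The effective depreciation rate is n + δ = 0.03 + 0.09 = 0.12.
Golden rule sets MPK = n+δ: 0.37·2.4·k^(0.37−1) = 0.12, so k_gold = (0.37·2.4/0.12)^(1/0.63) ≈ 23.9736.
Output: y_gold = 2.4·k_gold^0.37 = 2.4·23.9736^0.37 ≈ 7.7752.

y_gold ≈ 7.775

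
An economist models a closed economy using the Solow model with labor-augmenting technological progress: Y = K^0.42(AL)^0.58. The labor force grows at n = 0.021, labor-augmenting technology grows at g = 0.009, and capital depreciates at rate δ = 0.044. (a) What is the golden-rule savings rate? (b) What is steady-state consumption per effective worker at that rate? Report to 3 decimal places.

Capital per effective worker breaks even when investment replaces (n + g + δ)·k; here n + g + δ = 0.074.
For Cobb-Douglas, s_gold equals capital's share: s_gold = 0.42.
At the golden rule the marginal product of capital equals n+g+δ: 0.42·k^(0.42−1) = 0.074. Solving, k_gold = (0.42/0.074)^(1/0.58) ≈ 19.9540.
y_gold = 19.9540^0.42 ≈ 3.5157; c_gold = (1−0.42)·y_gold ≈ 2.0391.

(a) s_gold = 0.420; (b) c_gold ≈ 2.039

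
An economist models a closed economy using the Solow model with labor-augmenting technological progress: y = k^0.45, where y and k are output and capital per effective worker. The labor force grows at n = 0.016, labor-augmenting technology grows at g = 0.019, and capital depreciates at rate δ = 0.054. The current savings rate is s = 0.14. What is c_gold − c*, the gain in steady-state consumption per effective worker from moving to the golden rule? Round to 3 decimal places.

Δc ≈ 0.825

The effective depreciation rate is n + g + δ = 0.016 + 0.019 + 0.054 = 0.089.
Current steady state (s = 0.14): k* = (0.14/0.089)^(1/0.55) ≈ 2.2788, y* = 2.2788^0.45 ≈ 1.4487, c* = (1−0.14)·1.4487 ≈ 1.2459.
Golden rule sets MPK = n+g+δ: 0.45·k^(0.45−1) = 0.089, so k_gold = (0.45/0.089)^(1/0.55) ≈ 19.0405.
y_gold = 19.0405^0.45 ≈ 3.7658, c_gold = y_gold − 0.089·k_gold ≈ 2.0712.
Gain: Δc = 2.0712 − 1.2459 ≈ 0.8253.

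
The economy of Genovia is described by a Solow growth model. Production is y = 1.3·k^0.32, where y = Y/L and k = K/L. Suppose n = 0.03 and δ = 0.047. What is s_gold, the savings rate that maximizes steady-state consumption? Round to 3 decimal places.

s_gold = 0.320

Break-even investment rate: n + δ = 0.03 + 0.047 = 0.077.
At the golden rule MPK = n+δ, and in any Cobb-Douglas steady state s = (n+δ)·k/y = MPK·k/y = capital's share 0.32.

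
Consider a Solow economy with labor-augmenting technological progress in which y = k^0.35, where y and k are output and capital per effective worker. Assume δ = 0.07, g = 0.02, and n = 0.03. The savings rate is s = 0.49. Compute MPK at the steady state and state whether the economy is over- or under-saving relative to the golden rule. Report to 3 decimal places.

Capital per effective worker breaks even when investment replaces (n + g + δ)·k; here n + g + δ = 0.12.
Steady-state k*: s·k^0.35 = 0.12·k gives k* = (0.49/0.12)^(1/0.65) ≈ 8.7101.
MPK = 0.35·8.7101^(-0.65) ≈ 0.0857.
MPK < n+g+δ = 0.12, so the economy is dynamically inefficient (over-saving).

over-saving; MPK ≈ 0.086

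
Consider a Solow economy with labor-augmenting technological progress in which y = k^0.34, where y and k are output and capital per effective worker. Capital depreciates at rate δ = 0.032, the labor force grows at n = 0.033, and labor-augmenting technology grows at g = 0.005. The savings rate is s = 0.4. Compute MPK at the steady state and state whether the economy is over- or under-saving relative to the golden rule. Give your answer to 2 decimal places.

over-saving; MPK ≈ 0.06

n + g + δ = 0.033 + 0.005 + 0.032 = 0.07.
Steady-state k*: s·k^0.34 = 0.07·k gives k* = (0.4/0.07)^(1/0.66) ≈ 14.0253.
MPK = 0.34·14.0253^(-0.66) ≈ 0.0595.
MPK < n+g+δ = 0.07, so the economy is dynamically inefficient (over-saving).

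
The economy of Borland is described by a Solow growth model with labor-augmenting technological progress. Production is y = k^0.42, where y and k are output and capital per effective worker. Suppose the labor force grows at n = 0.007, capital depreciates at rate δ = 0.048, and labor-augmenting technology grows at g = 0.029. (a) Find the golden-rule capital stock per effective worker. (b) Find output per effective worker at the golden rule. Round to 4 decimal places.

The effective depreciation rate is n + g + δ = 0.007 + 0.029 + 0.048 = 0.084.
Setting f'(k) = n+g+δ gives 0.42·k^(0.42−1) = 0.084, hence k_gold = (0.42/0.084)^(1/0.58) ≈ 16.0369.
y_gold = 16.0369^0.42 ≈ 3.2074.

(a) k_gold ≈ 16.0369; (b) y_gold ≈ 3.2074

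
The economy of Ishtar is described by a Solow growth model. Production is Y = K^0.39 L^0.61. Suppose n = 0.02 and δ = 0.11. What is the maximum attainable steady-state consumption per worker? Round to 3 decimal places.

n + δ = 0.02 + 0.11 = 0.13.
Setting f'(k) = n+δ gives 0.39·k^(0.39−1) = 0.13, hence k_gold = (0.39/0.13)^(1/0.61) ≈ 6.0557.
y_gold = 6.0557^0.39 ≈ 2.0186.
c_gold = y_gold − (n+δ)·k_gold = 2.0186 − 0.13·6.0557 ≈ 1.2313.

c_gold ≈ 1.231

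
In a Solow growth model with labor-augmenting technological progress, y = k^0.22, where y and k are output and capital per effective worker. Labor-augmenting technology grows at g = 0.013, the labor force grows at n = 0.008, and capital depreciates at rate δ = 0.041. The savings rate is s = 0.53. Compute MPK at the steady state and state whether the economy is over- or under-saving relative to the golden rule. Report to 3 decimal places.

over-saving; MPK ≈ 0.026

Break-even investment rate: n + g + δ = 0.008 + 0.013 + 0.041 = 0.062.
Steady-state k*: s·k^0.22 = 0.062·k gives k* = (0.53/0.062)^(1/0.78) ≈ 15.6575.
MPK = 0.22·15.6575^(-0.78) ≈ 0.0257.
MPK < n+g+δ = 0.062, so the economy is dynamically inefficient (over-saving).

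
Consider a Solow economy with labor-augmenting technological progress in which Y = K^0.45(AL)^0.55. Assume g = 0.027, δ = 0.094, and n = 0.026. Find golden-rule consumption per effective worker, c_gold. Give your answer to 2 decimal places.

c_gold ≈ 1.37

The effective depreciation rate is n + g + δ = 0.026 + 0.027 + 0.094 = 0.147.
Maximizing c = f(k) − (n+g+δ)·k gives f'(k) = n+g+δ, i.e. 0.45·k^(0.45−1) = 0.147, so k_gold = (0.45/0.147)^(1/0.55) ≈ 7.6462.
y_gold = 7.6462^0.45 ≈ 2.4978.
c_gold = y_gold − (n+g+δ)·k_gold = 2.4978 − 0.147·7.6462 ≈ 1.3738.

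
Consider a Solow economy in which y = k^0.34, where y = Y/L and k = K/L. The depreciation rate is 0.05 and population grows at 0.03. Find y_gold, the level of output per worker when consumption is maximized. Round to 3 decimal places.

n + δ = 0.03 + 0.05 = 0.08.
Maximizing c = f(k) − (n+δ)·k gives f'(k) = n+δ, i.e. 0.34·k^(0.34−1) = 0.08, so k_gold = (0.34/0.08)^(1/0.66) ≈ 8.9558.
Output: y_gold = k_gold^0.34 = 8.9558^0.34 ≈ 2.1072.

y_gold ≈ 2.107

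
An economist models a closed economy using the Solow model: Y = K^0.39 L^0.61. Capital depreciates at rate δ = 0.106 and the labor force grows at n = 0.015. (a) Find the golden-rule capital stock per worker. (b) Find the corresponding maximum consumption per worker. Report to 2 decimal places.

The effective depreciation rate is n + δ = 0.015 + 0.106 = 0.121.
At the golden rule the marginal product of capital equals n+δ: 0.39·k^(0.39−1) = 0.121. Solving, k_gold = (0.39/0.121)^(1/0.61) ≈ 6.8115.
y_gold = 6.8115^0.39 ≈ 2.1133; c_gold = y_gold − 0.121·k_gold ≈ 1.2891.

(a) k_gold ≈ 6.81; (b) c_gold ≈ 1.29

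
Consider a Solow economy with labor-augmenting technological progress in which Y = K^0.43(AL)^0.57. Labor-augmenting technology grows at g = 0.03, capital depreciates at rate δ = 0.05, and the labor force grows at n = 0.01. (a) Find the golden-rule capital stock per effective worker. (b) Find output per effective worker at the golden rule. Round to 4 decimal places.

The effective depreciation rate is n + g + δ = 0.01 + 0.03 + 0.05 = 0.09.
Maximizing c = f(k) − (n+g+δ)·k gives f'(k) = n+g+δ, i.e. 0.43·k^(0.43−1) = 0.09, so k_gold = (0.43/0.09)^(1/0.57) ≈ 15.5462.
y_gold = 15.5462^0.43 ≈ 3.2539.

(a) k_gold ≈ 15.5462; (b) y_gold ≈ 3.2539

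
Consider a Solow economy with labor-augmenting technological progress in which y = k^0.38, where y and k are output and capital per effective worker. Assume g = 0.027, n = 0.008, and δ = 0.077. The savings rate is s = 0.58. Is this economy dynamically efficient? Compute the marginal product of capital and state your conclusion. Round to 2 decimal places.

Capital per effective worker breaks even when investment replaces (n + g + δ)·k; here n + g + δ = 0.112.
Steady-state k*: s·k^0.38 = 0.112·k gives k* = (0.58/0.112)^(1/0.62) ≈ 14.1890.
MPK = 0.38·14.1890^(-0.62) ≈ 0.0734.
MPK < n+g+δ = 0.112, so the economy is dynamically inefficient (over-saving).

dynamically inefficient; MPK ≈ 0.07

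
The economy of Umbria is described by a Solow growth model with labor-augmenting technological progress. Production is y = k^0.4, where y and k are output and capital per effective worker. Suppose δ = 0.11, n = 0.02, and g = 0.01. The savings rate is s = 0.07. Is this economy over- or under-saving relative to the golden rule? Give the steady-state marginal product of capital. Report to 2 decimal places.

under-saving; MPK ≈ 0.80

The effective depreciation rate is n + g + δ = 0.02 + 0.01 + 0.11 = 0.14.
Steady-state k*: s·k^0.4 = 0.14·k gives k* = (0.07/0.14)^(1/0.6) ≈ 0.3150.
MPK = 0.4·0.3150^(-0.6) ≈ 0.8000.
MPK > n+g+δ = 0.14, so the economy is dynamically efficient (under-saving).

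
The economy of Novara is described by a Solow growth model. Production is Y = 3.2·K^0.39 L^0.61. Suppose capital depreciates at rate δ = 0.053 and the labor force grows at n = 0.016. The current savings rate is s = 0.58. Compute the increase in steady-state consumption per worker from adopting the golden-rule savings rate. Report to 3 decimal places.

The effective depreciation rate is n + δ = 0.016 + 0.053 = 0.069.
Current steady state (s = 0.58): k* = (0.58·3.2/0.069)^(1/0.61) ≈ 220.7079, y* = 3.2·220.7079^0.39 ≈ 26.2566, c* = (1−0.58)·26.2566 ≈ 11.0278.
Golden rule sets MPK = n+δ: 0.39·3.2·k^(0.39−1) = 0.069, so k_gold = (0.39·3.2/0.069)^(1/0.61) ≈ 115.1476.
y_gold = 3.2·115.1476^0.39 ≈ 20.3723, c_gold = y_gold − 0.069·k_gold ≈ 12.4271.
Gain: Δc = 12.4271 − 11.0278 ≈ 1.3993.

Δc ≈ 1.399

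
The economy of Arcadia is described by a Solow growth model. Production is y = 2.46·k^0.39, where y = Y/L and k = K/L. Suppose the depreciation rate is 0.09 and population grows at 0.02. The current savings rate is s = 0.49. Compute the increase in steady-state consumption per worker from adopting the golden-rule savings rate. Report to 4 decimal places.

Δc ≈ 0.1952

n + δ = 0.02 + 0.09 = 0.11.
Current steady state (s = 0.49): k* = (0.49·2.46/0.11)^(1/0.61) ≈ 50.6395, y* = 2.46·50.6395^0.39 ≈ 11.3680, c* = (1−0.49)·11.3680 ≈ 5.7977.
Golden rule sets MPK = n+δ: 0.39·2.46·k^(0.39−1) = 0.11, so k_gold = (0.39·2.46/0.11)^(1/0.61) ≈ 34.8320.
y_gold = 2.46·34.8320^0.39 ≈ 9.8244, c_gold = y_gold − 0.11·k_gold ≈ 5.9929.
Gain: Δc = 5.9929 − 5.7977 ≈ 0.1952.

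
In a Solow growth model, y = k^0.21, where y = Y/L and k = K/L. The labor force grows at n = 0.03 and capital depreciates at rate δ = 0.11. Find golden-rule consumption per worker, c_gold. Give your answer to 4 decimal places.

n + δ = 0.03 + 0.11 = 0.14.
At the golden rule the marginal product of capital equals n+δ: 0.21·k^(0.21−1) = 0.14. Solving, k_gold = (0.21/0.14)^(1/0.79) ≈ 1.6707.
y_gold = 1.6707^0.21 ≈ 1.1138.
c_gold = y_gold − (n+δ)·k_gold = 1.1138 − 0.14·1.6707 ≈ 0.8799.

c_gold ≈ 0.8799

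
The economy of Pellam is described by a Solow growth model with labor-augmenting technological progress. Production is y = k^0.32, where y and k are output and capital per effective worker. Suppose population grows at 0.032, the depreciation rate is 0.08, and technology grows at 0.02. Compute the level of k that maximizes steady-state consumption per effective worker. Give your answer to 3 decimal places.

k_gold ≈ 3.678

Capital per effective worker breaks even when investment replaces (n + g + δ)·k; here n + g + δ = 0.132.
Maximizing c = f(k) − (n+g+δ)·k gives f'(k) = n+g+δ, i.e. 0.32·k^(0.32−1) = 0.132, so k_gold = (0.32/0.132)^(1/0.68) ≈ 3.6775.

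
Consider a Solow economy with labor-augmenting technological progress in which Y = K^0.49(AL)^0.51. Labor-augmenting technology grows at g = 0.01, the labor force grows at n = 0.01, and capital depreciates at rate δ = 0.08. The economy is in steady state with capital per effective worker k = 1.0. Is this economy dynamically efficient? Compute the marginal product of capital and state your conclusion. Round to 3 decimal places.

dynamically efficient; MPK ≈ 0.490

Capital per effective worker breaks even when investment replaces (n + g + δ)·k; here n + g + δ = 0.1.
MPK = 0.49·k^(0.49−1) = 0.49·1.0^(-0.51) ≈ 0.4900.
MPK > 0.1, so the economy is dynamically efficient (under-saving).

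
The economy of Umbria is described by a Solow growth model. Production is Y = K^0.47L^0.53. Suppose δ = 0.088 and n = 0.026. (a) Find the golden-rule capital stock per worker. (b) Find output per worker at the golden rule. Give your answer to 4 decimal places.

(a) k_gold ≈ 14.4791; (b) y_gold ≈ 3.5120

The effective depreciation rate is n + δ = 0.026 + 0.088 = 0.114.
At the golden rule the marginal product of capital equals n+δ: 0.47·k^(0.47−1) = 0.114. Solving, k_gold = (0.47/0.114)^(1/0.53) ≈ 14.4791.
y_gold = 14.4791^0.47 ≈ 3.5120.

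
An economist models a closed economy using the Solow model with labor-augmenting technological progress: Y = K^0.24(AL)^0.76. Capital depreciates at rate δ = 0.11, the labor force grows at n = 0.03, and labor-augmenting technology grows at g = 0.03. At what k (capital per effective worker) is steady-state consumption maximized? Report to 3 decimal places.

n + g + δ = 0.03 + 0.03 + 0.11 = 0.17.
Golden rule sets MPK = n+g+δ: 0.24·k^(0.24−1) = 0.17, so k_gold = (0.24/0.17)^(1/0.76) ≈ 1.5742.

k_gold ≈ 1.574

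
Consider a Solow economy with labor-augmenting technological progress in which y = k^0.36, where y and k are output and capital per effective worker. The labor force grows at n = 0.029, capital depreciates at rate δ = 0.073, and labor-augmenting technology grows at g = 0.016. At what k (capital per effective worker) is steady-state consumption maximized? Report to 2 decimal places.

n + g + δ = 0.029 + 0.016 + 0.073 = 0.118.
Golden rule sets MPK = n+g+δ: 0.36·k^(0.36−1) = 0.118, so k_gold = (0.36/0.118)^(1/0.64) ≈ 5.7136.

k_gold ≈ 5.71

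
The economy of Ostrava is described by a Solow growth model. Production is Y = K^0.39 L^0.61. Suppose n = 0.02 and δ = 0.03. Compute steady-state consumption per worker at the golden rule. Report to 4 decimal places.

n + δ = 0.02 + 0.03 = 0.05.
Maximizing c = f(k) − (n+δ)·k gives f'(k) = n+δ, i.e. 0.39·k^(0.39−1) = 0.05, so k_gold = (0.39/0.05)^(1/0.61) ≈ 29.0035.
y_gold = 29.0035^0.39 ≈ 3.7184.
c_gold = y_gold − (n+δ)·k_gold = 3.7184 − 0.05·29.0035 ≈ 2.2682.

c_gold ≈ 2.2682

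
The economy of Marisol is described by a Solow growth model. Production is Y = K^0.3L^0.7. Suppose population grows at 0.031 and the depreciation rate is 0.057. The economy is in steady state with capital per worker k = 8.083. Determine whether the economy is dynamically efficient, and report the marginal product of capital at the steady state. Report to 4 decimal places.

dynamically inefficient; MPK ≈ 0.0695

Capital per worker breaks even when investment replaces (n + δ)·k; here n + δ = 0.088.
MPK = 0.3·k^(0.3−1) = 0.3·8.083^(-0.7) ≈ 0.0695.
MPK < 0.088, so the economy is dynamically inefficient (over-saving).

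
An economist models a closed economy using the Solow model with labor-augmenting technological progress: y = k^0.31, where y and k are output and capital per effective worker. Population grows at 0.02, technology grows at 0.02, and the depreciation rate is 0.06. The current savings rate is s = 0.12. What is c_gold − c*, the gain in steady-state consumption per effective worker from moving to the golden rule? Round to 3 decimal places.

Break-even investment rate: n + g + δ = 0.02 + 0.02 + 0.06 = 0.1.
Current steady state (s = 0.12): k* = (0.12/0.1)^(1/0.69) ≈ 1.3024, y* = 1.3024^0.31 ≈ 1.0854, c* = (1−0.12)·1.0854 ≈ 0.9551.
Setting f'(k) = n+g+δ gives 0.31·k^(0.31−1) = 0.1, hence k_gold = (0.31/0.1)^(1/0.69) ≈ 5.1537.
y_gold = 5.1537^0.31 ≈ 1.6625, c_gold = y_gold − 0.1·k_gold ≈ 1.1471.
Gain: Δc = 1.1471 − 0.9551 ≈ 0.1920.

Δc ≈ 0.192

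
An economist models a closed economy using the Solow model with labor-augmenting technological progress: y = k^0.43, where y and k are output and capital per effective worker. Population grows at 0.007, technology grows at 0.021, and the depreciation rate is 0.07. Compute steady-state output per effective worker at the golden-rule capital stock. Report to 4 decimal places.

Capital per effective worker breaks even when investment replaces (n + g + δ)·k; here n + g + δ = 0.098.
Setting f'(k) = n+g+δ gives 0.43·k^(0.43−1) = 0.098, hence k_gold = (0.43/0.098)^(1/0.57) ≈ 13.3888.
Output: y_gold = k_gold^0.43 = 13.3888^0.43 ≈ 3.0514.

y_gold ≈ 3.0514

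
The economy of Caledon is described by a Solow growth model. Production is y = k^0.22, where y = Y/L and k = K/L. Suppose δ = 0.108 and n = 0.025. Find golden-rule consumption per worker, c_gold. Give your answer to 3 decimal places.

The effective depreciation rate is n + δ = 0.025 + 0.108 = 0.133.
At the golden rule the marginal product of capital equals n+δ: 0.22·k^(0.22−1) = 0.133. Solving, k_gold = (0.22/0.133)^(1/0.78) ≈ 1.9064.
y_gold = 1.9064^0.22 ≈ 1.1525.
c_gold = y_gold − (n+δ)·k_gold = 1.1525 − 0.133·1.9064 ≈ 0.8990.

c_gold ≈ 0.899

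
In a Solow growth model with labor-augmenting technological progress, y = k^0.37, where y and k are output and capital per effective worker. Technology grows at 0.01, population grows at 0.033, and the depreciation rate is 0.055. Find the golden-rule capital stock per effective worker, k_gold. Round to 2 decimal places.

k_gold ≈ 8.24

Break-even investment rate: n + g + δ = 0.033 + 0.01 + 0.055 = 0.098.
Setting f'(k) = n+g+δ gives 0.37·k^(0.37−1) = 0.098, hence k_gold = (0.37/0.098)^(1/0.63) ≈ 8.2382.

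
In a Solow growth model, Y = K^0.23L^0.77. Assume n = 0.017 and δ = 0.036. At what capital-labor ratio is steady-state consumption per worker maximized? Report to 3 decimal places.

k_gold ≈ 6.728

Break-even investment rate: n + δ = 0.017 + 0.036 = 0.053.
At the golden rule the marginal product of capital equals n+δ: 0.23·k^(0.23−1) = 0.053. Solving, k_gold = (0.23/0.053)^(1/0.77) ≈ 6.7276.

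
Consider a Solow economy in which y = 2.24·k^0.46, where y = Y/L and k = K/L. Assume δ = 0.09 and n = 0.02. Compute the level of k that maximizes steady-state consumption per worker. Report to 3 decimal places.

k_gold ≈ 62.992

Break-even investment rate: n + δ = 0.02 + 0.09 = 0.11.
Setting f'(k) = n+δ gives 0.46·2.24·k^(0.46−1) = 0.11, hence k_gold = (0.46·2.24/0.11)^(1/0.54) ≈ 62.9917.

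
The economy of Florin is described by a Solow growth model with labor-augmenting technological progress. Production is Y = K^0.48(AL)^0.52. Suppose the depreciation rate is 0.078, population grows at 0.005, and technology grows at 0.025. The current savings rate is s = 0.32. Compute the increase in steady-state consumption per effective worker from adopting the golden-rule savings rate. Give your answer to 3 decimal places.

Δc ≈ 0.207

The effective depreciation rate is n + g + δ = 0.005 + 0.025 + 0.078 = 0.108.
Current steady state (s = 0.32): k* = (0.32/0.108)^(1/0.52) ≈ 8.0754, y* = 8.0754^0.48 ≈ 2.7255, c* = (1−0.32)·2.7255 ≈ 1.8533.
Golden rule sets MPK = n+g+δ: 0.48·k^(0.48−1) = 0.108, so k_gold = (0.48/0.108)^(1/0.52) ≈ 17.6118.
y_gold = 17.6118^0.48 ≈ 3.9626, c_gold = y_gold − 0.108·k_gold ≈ 2.0606.
Gain: Δc = 2.0606 − 1.8533 ≈ 0.2073.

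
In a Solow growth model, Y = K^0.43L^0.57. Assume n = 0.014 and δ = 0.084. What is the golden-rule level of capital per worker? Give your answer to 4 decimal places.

Capital per worker breaks even when investment replaces (n + δ)·k; here n + δ = 0.098.
Maximizing c = f(k) − (n+δ)·k gives f'(k) = n+δ, i.e. 0.43·k^(0.43−1) = 0.098, so k_gold = (0.43/0.098)^(1/0.57) ≈ 13.3888.

k_gold ≈ 13.3888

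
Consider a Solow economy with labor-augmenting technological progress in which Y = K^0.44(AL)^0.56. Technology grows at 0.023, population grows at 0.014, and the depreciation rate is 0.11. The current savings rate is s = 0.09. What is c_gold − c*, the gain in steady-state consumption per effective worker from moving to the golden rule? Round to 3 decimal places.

Δc ≈ 0.706

Break-even investment rate: n + g + δ = 0.014 + 0.023 + 0.11 = 0.147.
Current steady state (s = 0.09): k* = (0.09/0.147)^(1/0.56) ≈ 0.4164, y* = 0.4164^0.44 ≈ 0.6801, c* = (1−0.09)·0.6801 ≈ 0.6189.
Maximizing c = f(k) − (n+g+δ)·k gives f'(k) = n+g+δ, i.e. 0.44·k^(0.44−1) = 0.147, so k_gold = (0.44/0.147)^(1/0.56) ≈ 7.0834.
y_gold = 7.0834^0.44 ≈ 2.3665, c_gold = y_gold − 0.147·k_gold ≈ 1.3252.
Gain: Δc = 1.3252 − 0.6189 ≈ 0.7063.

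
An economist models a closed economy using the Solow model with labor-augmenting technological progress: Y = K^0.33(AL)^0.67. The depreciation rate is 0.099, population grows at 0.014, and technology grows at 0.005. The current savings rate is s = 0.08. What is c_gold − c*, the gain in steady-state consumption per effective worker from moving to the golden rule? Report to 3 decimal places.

Break-even investment rate: n + g + δ = 0.014 + 0.005 + 0.099 = 0.118.
Current steady state (s = 0.08): k* = (0.08/0.118)^(1/0.67) ≈ 0.5598, y* = 0.5598^0.33 ≈ 0.8258, c* = (1−0.08)·0.8258 ≈ 0.7597.
Maximizing c = f(k) − (n+g+δ)·k gives f'(k) = n+g+δ, i.e. 0.33·k^(0.33−1) = 0.118, so k_gold = (0.33/0.118)^(1/0.67) ≈ 4.6410.
y_gold = 4.6410^0.33 ≈ 1.6595, c_gold = y_gold − 0.118·k_gold ≈ 1.1119.
Gain: Δc = 1.1119 − 0.7597 ≈ 0.3522.

Δc ≈ 0.352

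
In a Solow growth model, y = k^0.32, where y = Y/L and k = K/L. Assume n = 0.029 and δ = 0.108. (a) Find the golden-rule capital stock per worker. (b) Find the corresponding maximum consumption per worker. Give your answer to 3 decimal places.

(a) k_gold ≈ 3.482; (b) c_gold ≈ 1.014

The effective depreciation rate is n + δ = 0.029 + 0.108 = 0.137.
Golden rule sets MPK = n+δ: 0.32·k^(0.32−1) = 0.137, so k_gold = (0.32/0.137)^(1/0.68) ≈ 3.4818.
y_gold = 3.4818^0.32 ≈ 1.4907; c_gold = y_gold − 0.137·k_gold ≈ 1.0136.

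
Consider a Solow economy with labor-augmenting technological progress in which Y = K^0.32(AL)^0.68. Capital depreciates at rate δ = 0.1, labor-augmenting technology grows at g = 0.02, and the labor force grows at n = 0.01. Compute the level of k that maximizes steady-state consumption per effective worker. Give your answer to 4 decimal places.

The effective depreciation rate is n + g + δ = 0.01 + 0.02 + 0.1 = 0.13.
Setting f'(k) = n+g+δ gives 0.32·k^(0.32−1) = 0.13, hence k_gold = (0.32/0.13)^(1/0.68) ≈ 3.7610.

k_gold ≈ 3.7610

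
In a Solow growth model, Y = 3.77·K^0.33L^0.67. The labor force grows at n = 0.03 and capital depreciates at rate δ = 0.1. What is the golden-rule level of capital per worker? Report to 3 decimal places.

k_gold ≈ 29.110

n + δ = 0.03 + 0.1 = 0.13.
Golden rule sets MPK = n+δ: 0.33·3.77·k^(0.33−1) = 0.13, so k_gold = (0.33·3.77/0.13)^(1/0.67) ≈ 29.1104.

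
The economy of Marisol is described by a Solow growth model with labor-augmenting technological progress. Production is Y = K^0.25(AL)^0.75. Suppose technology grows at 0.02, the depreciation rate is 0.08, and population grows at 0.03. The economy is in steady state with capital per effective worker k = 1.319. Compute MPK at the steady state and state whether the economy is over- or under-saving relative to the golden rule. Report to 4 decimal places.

under-saving; MPK ≈ 0.2031

The effective depreciation rate is n + g + δ = 0.03 + 0.02 + 0.08 = 0.13.
MPK = 0.25·k^(0.25−1) = 0.25·1.319^(-0.75) ≈ 0.2031.
MPK > 0.13, so the economy is dynamically efficient (under-saving).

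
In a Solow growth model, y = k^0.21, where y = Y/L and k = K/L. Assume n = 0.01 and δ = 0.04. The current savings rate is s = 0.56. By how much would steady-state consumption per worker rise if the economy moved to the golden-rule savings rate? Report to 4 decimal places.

Δc ≈ 0.3206

The effective depreciation rate is n + δ = 0.01 + 0.04 = 0.05.
Current steady state (s = 0.56): k* = (0.56/0.05)^(1/0.79) ≈ 21.2875, y* = 21.2875^0.21 ≈ 1.9007, c* = (1−0.56)·1.9007 ≈ 0.8363.
Setting f'(k) = n+δ gives 0.21·k^(0.21−1) = 0.05, hence k_gold = (0.21/0.05)^(1/0.79) ≈ 6.1507.
y_gold = 6.1507^0.21 ≈ 1.4644, c_gold = y_gold − 0.05·k_gold ≈ 1.1569.
Gain: Δc = 1.1569 − 0.8363 ≈ 0.3206.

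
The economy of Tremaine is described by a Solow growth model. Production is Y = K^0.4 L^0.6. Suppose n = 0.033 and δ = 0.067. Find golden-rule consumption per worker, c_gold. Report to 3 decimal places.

c_gold ≈ 1.512

The effective depreciation rate is n + δ = 0.033 + 0.067 = 0.1.
Setting f'(k) = n+δ gives 0.4·k^(0.4−1) = 0.1, hence k_gold = (0.4/0.1)^(1/0.6) ≈ 10.0794.
y_gold = 10.0794^0.4 ≈ 2.5198.
c_gold = y_gold − (n+δ)·k_gold = 2.5198 − 0.1·10.0794 ≈ 1.5119.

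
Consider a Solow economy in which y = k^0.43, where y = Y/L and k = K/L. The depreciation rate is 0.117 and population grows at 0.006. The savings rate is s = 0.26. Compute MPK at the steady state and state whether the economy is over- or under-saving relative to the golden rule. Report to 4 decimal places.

The effective depreciation rate is n + δ = 0.006 + 0.117 = 0.123.
Steady-state k*: s·k^0.43 = 0.123·k gives k* = (0.26/0.123)^(1/0.57) ≈ 3.7179.
MPK = 0.43·3.7179^(-0.57) ≈ 0.2034.
MPK > n+δ = 0.123, so the economy is dynamically efficient (under-saving).

under-saving; MPK ≈ 0.2034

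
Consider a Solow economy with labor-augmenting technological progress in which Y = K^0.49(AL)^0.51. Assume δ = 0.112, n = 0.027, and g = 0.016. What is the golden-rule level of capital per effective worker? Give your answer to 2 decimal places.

Break-even investment rate: n + g + δ = 0.027 + 0.016 + 0.112 = 0.155.
Setting f'(k) = n+g+δ gives 0.49·k^(0.49−1) = 0.155, hence k_gold = (0.49/0.155)^(1/0.51) ≈ 9.5527.

k_gold ≈ 9.55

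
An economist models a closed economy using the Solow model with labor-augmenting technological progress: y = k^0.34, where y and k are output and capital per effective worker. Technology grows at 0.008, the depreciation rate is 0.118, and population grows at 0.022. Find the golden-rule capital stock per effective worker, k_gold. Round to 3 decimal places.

Capital per effective worker breaks even when investment replaces (n + g + δ)·k; here n + g + δ = 0.148.
Maximizing c = f(k) − (n+g+δ)·k gives f'(k) = n+g+δ, i.e. 0.34·k^(0.34−1) = 0.148, so k_gold = (0.34/0.148)^(1/0.66) ≈ 3.5261.

k_gold ≈ 3.526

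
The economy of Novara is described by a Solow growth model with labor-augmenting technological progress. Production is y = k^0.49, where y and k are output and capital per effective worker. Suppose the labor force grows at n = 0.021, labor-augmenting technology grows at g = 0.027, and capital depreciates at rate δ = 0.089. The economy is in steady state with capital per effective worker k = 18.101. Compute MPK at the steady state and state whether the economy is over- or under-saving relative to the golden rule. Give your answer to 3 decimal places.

over-saving; MPK ≈ 0.112

Capital per effective worker breaks even when investment replaces (n + g + δ)·k; here n + g + δ = 0.137.
MPK = 0.49·k^(0.49−1) = 0.49·18.101^(-0.51) ≈ 0.1119.
MPK < 0.137, so the economy is dynamically inefficient (over-saving).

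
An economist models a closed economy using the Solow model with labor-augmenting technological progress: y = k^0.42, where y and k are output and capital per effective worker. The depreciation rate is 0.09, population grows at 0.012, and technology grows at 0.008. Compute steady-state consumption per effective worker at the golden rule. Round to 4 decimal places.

c_gold ≈ 1.5303

The effective depreciation rate is n + g + δ = 0.012 + 0.008 + 0.09 = 0.11.
Setting f'(k) = n+g+δ gives 0.42·k^(0.42−1) = 0.11, hence k_gold = (0.42/0.11)^(1/0.58) ≈ 10.0740.
y_gold = 10.0740^0.42 ≈ 2.6384.
c_gold = y_gold − (n+g+δ)·k_gold = 2.6384 − 0.11·10.0740 ≈ 1.5303.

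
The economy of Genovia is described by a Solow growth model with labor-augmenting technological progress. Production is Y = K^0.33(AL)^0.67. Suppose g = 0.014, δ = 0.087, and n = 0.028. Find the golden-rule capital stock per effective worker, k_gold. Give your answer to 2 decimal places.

Capital per effective worker breaks even when investment replaces (n + g + δ)·k; here n + g + δ = 0.129.
Maximizing c = f(k) − (n+g+δ)·k gives f'(k) = n+g+δ, i.e. 0.33·k^(0.33−1) = 0.129, so k_gold = (0.33/0.129)^(1/0.67) ≈ 4.0630.

k_gold ≈ 4.06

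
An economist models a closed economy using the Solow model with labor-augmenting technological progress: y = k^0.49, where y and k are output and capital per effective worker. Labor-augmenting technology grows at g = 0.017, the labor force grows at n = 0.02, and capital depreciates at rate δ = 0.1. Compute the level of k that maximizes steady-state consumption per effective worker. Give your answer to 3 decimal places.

k_gold ≈ 12.169

Capital per effective worker breaks even when investment replaces (n + g + δ)·k; here n + g + δ = 0.137.
At the golden rule the marginal product of capital equals n+g+δ: 0.49·k^(0.49−1) = 0.137. Solving, k_gold = (0.49/0.137)^(1/0.51) ≈ 12.1688.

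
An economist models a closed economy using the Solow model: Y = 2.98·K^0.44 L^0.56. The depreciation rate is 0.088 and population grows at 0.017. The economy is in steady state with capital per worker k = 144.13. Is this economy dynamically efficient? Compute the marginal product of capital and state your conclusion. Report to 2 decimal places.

Capital per worker breaks even when investment replaces (n + δ)·k; here n + δ = 0.105.
MPK = 0.44·2.98·k^(0.44−1) = 0.44·2.98·144.13^(-0.56) ≈ 0.0811.
MPK < 0.105, so the economy is dynamically inefficient (over-saving).

dynamically inefficient; MPK ≈ 0.08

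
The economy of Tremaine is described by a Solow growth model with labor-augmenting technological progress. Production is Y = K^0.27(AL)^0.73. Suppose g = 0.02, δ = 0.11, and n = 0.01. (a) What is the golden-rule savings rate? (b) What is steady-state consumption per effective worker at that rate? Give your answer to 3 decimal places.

(a) s_gold = 0.270; (b) c_gold ≈ 0.931

n + g + δ = 0.01 + 0.02 + 0.11 = 0.14.
For Cobb-Douglas, s_gold equals capital's share: s_gold = 0.27.
Setting f'(k) = n+g+δ gives 0.27·k^(0.27−1) = 0.14, hence k_gold = (0.27/0.14)^(1/0.73) ≈ 2.4589.
y_gold = 2.4589^0.27 ≈ 1.2750; c_gold = (1−0.27)·y_gold ≈ 0.9307.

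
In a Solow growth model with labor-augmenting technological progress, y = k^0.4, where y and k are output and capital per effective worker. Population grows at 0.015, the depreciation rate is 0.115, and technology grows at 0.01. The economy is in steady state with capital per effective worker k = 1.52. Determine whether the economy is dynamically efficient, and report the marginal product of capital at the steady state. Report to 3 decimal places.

Capital per effective worker breaks even when investment replaces (n + g + δ)·k; here n + g + δ = 0.14.
MPK = 0.4·k^(0.4−1) = 0.4·1.52^(-0.6) ≈ 0.3111.
MPK > 0.14, so the economy is dynamically efficient (under-saving).

dynamically efficient; MPK ≈ 0.311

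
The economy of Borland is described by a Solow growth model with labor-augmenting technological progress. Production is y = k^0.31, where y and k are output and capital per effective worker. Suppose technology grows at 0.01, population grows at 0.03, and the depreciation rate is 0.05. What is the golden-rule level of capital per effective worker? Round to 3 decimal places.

The effective depreciation rate is n + g + δ = 0.03 + 0.01 + 0.05 = 0.09.
Maximizing c = f(k) − (n+g+δ)·k gives f'(k) = n+g+δ, i.e. 0.31·k^(0.31−1) = 0.09, so k_gold = (0.31/0.09)^(1/0.69) ≈ 6.0039.

k_gold ≈ 6.004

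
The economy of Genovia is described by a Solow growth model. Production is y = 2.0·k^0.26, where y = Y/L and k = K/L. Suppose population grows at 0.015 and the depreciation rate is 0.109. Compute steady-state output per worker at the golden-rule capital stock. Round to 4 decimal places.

Capital per worker breaks even when investment replaces (n + δ)·k; here n + δ = 0.124.
Maximizing c = f(k) − (n+δ)·k gives f'(k) = n+δ, i.e. 0.26·2.0·k^(0.26−1) = 0.124, so k_gold = (0.26·2.0/0.124)^(1/0.74) ≈ 6.9395.
Output: y_gold = 2.0·k_gold^0.26 = 2.0·6.9395^0.26 ≈ 3.3096.

y_gold ≈ 3.3096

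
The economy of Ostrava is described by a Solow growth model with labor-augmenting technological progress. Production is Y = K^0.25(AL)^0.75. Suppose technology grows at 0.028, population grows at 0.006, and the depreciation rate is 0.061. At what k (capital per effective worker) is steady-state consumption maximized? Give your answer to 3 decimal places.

Break-even investment rate: n + g + δ = 0.006 + 0.028 + 0.061 = 0.095.
Golden rule sets MPK = n+g+δ: 0.25·k^(0.25−1) = 0.095, so k_gold = (0.25/0.095)^(1/0.75) ≈ 3.6332.

k_gold ≈ 3.633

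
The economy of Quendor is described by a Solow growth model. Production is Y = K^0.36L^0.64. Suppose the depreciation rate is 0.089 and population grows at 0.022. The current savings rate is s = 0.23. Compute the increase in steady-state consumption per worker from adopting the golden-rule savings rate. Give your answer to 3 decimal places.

Δc ≈ 0.080

Break-even investment rate: n + δ = 0.022 + 0.089 = 0.111.
Current steady state (s = 0.23): k* = (0.23/0.111)^(1/0.64) ≈ 3.1216, y* = 3.1216^0.36 ≈ 1.5065, c* = (1−0.23)·1.5065 ≈ 1.1600.
Setting f'(k) = n+δ gives 0.36·k^(0.36−1) = 0.111, hence k_gold = (0.36/0.111)^(1/0.64) ≈ 6.2865.
y_gold = 6.2865^0.36 ≈ 1.9383, c_gold = y_gold − 0.111·k_gold ≈ 1.2405.
Gain: Δc = 1.2405 − 1.1600 ≈ 0.0805.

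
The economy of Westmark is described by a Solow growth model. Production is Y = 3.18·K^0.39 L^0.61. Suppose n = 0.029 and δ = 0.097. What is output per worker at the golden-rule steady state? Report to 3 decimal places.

y_gold ≈ 13.721

n + δ = 0.029 + 0.097 = 0.126.
Golden rule sets MPK = n+δ: 0.39·3.18·k^(0.39−1) = 0.126, so k_gold = (0.39·3.18/0.126)^(1/0.61) ≈ 42.4686.
Output: y_gold = 3.18·k_gold^0.39 = 3.18·42.4686^0.39 ≈ 13.7206.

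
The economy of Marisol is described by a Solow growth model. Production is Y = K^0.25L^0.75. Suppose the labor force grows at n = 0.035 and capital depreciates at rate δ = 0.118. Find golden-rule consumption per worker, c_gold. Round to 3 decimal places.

Break-even investment rate: n + δ = 0.035 + 0.118 = 0.153.
Setting f'(k) = n+δ gives 0.25·k^(0.25−1) = 0.153, hence k_gold = (0.25/0.153)^(1/0.75) ≈ 1.9246.
y_gold = 1.9246^0.25 ≈ 1.1778.
c_gold = y_gold − (n+δ)·k_gold = 1.1778 − 0.153·1.9246 ≈ 0.8834.

c_gold ≈ 0.883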